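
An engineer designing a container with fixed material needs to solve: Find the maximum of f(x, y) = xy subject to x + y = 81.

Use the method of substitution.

Substitute y = 81 - x into f(x,y) = xy:
g(x) = x(81 - x) = 81x - x^2
g'(x) = 81 - 2x = 0  =>  x = 81/2
y = 81 - 81/2 = 81/2
Maximum value = (81/2) * (81/2) = 6561/4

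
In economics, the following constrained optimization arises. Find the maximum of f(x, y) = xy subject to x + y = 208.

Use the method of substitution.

Substitute y = 208 - x into f(x,y) = xy:
g(x) = x(208 - x) = 208x - x^2
g'(x) = 208 - 2x = 0  =>  x = 104
y = 208 - 104 = 104
Maximum value = 104 * 104 = 10816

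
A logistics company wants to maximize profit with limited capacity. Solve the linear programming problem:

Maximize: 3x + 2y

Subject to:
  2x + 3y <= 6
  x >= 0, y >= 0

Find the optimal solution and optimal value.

The feasible region has vertices at [(0, 0), (3, 0), (0, 2)].
Checking objective 3x + 2y at each vertex:
  (0, 0): 3*0 + 2*0 = 0
  (3, 0): 3*3 + 2*0 = 9
  (0, 2): 3*0 + 2*2 = 4
Maximum is 9 at (3, 0).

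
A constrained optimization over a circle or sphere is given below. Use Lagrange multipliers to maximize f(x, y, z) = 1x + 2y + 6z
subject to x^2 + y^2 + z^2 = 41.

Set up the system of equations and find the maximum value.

Lagrange conditions: 1 = 2*lambda*x, 2 = 2*lambda*y, 6 = 2*lambda*z
So x:1 = y:2 = z:6, i.e. x = 1t, y = 2t, z = 6t
Constraint: t^2*(1^2 + 2^2 + 6^2) = 41
  t^2 * 41 = 41  =>  t = sqrt(1)
Maximum = 1*1t + 2*2t + 6*6t = 41*sqrt(1) = 41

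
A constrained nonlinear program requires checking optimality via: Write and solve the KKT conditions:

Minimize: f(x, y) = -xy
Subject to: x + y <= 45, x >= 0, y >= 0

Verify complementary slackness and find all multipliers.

Problem: min -xy s.t. x + y <= 45 (multiplier lambda), x >= 0 (mu_x), y >= 0 (mu_y)
KKT stationarity: -y + lambda - mu_x = 0, -x + lambda - mu_y = 0, with lambda, mu_x, mu_y >= 0
Complementary slackness: lambda*(x + y - 45) = 0, mu_x*x = 0, mu_y*y = 0
If lambda = 0: y = -mu_x <= 0 and x = -mu_y <= 0 force x = y = 0 with f = 0; but x = y = 45/2 is feasible with f = -2025/4 < 0, so this is not the minimum. Hence lambda > 0 and x + y = 45.
Try x > 0, y > 0 (so mu_x = mu_y = 0): y = lambda, x = lambda => x = y = lambda
x + y = 45 => 2*lambda = 45 => lambda = 45/2
x* = y* = 45/2 > 0, consistent with mu_x = mu_y = 0.
(Any feasible point with x = 0 or y = 0 has f = 0 > -2025/4, so the minimum is not on those boundaries.)
min(-xy) = -2025/4 (i.e. max xy = 2025/4)
Multipliers: lambda = 45/2, mu_x = 0, mu_y = 0
Complementary slackness: lambda*(x + y - 45) = 45/2*(45/2 + 45/2 - 45) = 0, mu_x*x = 0*45/2 = 0, mu_y*y = 0*45/2 = 0. Satisfied.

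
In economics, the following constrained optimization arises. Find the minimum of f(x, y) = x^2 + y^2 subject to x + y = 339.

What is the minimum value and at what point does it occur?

Substitute y = 339 - x into f(x,y) = x^2 + y^2:
g(x) = x^2 + (339 - x)^2 = 2x^2 - 678x + 114921
g'(x) = 4x - 678 = 0  =>  x = 339/2
y = 339 - 339/2 = 339/2
Minimum value = (339/2)^2 + (339/2)^2 = 114921/2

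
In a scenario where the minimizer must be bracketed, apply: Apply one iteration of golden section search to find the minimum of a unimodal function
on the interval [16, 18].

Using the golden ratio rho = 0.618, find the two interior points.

Golden section search on [16, 18].
Golden ratio rho = 0.618 (approx).
Interior points:
  x_1 = 16 + (1-0.618)*2 = 16.7640
  x_2 = 16 + 0.618*2 = 17.2360
Compare f(x_1) and f(x_2) to determine which subinterval to keep.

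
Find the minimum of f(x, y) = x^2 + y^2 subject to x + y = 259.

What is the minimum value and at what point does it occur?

Substitute y = 259 - x into f(x,y) = x^2 + y^2:
g(x) = x^2 + (259 - x)^2 = 2x^2 - 518x + 67081
g'(x) = 4x - 518 = 0  =>  x = 259/2
y = 259 - 259/2 = 259/2
Minimum value = (259/2)^2 + (259/2)^2 = 67081/2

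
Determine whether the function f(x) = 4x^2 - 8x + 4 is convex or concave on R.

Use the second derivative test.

f(x) = 4x^2 - 8x + 4
f'(x) = 8x - 8
f''(x) = 8
Since f''(x) = 8 > 0 for all x, f is convex on R.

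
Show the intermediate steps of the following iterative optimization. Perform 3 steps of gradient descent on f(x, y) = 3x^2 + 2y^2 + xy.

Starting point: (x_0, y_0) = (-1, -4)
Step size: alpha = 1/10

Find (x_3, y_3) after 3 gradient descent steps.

f(x,y) = 3x^2 + 2y^2 + xy
grad_x = 6x + 1y, grad_y = 4y + 1x
Step 1: grad = (-10, -17), (0, -23/10)
Step 2: grad = (-23/10, -46/5), (23/100, -69/50)
Step 3: grad = (0, -529/100), (23/100, -851/1000)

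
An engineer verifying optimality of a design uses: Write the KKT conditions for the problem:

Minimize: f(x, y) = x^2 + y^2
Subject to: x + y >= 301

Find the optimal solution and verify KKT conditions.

KKT conditions for min x^2 + y^2 s.t. x + y >= 301:
Stationarity: 2x = mu, 2y = mu
So x = y = mu/2.
Complementary slackness: mu*(x + y - 301) = 0
Primal feasibility: x + y >= 301; dual feasibility: mu >= 0
If mu = 0 then x = y = 0, but 0 + 0 < 301 is infeasible, so the constraint is active.
Constraint active: x + y = 2*(mu/2) = 301 => mu = 301
x = y = 301/2, f = 90601/2
Verify: stationarity 2*(301/2) = 301 = mu; primal 301/2 + 301/2 = 301 >= 301; dual mu = 301 >= 0; complementary slackness 301*(301 - 301) = 0. All KKT conditions hold.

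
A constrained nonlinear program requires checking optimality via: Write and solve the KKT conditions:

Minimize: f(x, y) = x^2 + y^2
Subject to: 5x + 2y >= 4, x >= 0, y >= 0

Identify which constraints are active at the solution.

KKT conditions for min x^2 + y^2 s.t. 5x + 2y >= 4, x >= 0, y >= 0:
Stationarity: 2x = mu*5 + mu_x, 2y = mu*2 + mu_y, with mu, mu_x, mu_y >= 0
Complementary slackness: mu*(5x + 2y - 4) = 0, mu_x*x = 0, mu_y*y = 0
(0, 0) is infeasible (5*0 + 2*0 < 4), so if mu = 0 stationarity would force x = mu_x/2 >= 0, y = mu_y/2 >= 0 with mu_x*x = mu_y*y = 0, i.e. x = y = 0: contradiction. Hence mu > 0 and 5x + 2y = 4 is active.
Try x > 0, y > 0 (so mu_x = mu_y = 0): x = 5*mu/2, y = 2*mu/2
Substitute: 5*(5*mu/2) + 2*(2*mu/2) = 4
  mu*29/2 = 4 => mu = 8/29
x* = 20/29 > 0, y* = 8/29 > 0, consistent with mu_x = mu_y = 0.
f is convex and the constraints are linear, so this KKT point is the global minimum.
f* = 16/29
Active constraints: 5x + 2y >= 4 (holds with equality, mu = 8/29 > 0); x >= 0 and y >= 0 are inactive (mu_x = mu_y = 0).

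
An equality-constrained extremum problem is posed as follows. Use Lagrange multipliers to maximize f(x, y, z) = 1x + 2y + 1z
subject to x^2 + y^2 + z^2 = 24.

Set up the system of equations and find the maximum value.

Lagrange conditions: 1 = 2*lambda*x, 2 = 2*lambda*y, 1 = 2*lambda*z
So x:1 = y:2 = z:1, i.e. x = 1t, y = 2t, z = 1t
Constraint: t^2*(1^2 + 2^2 + 1^2) = 24
  t^2 * 6 = 24  =>  t = sqrt(4)
Maximum = 1*1t + 2*2t + 1*1t = 6*sqrt(4) = 12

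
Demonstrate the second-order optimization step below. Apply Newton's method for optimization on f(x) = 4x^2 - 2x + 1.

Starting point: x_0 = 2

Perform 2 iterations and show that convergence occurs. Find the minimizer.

f(x) = 4x^2 - 2x + 1, f'(x) = 8x + (-2), f''(x) = 8
Step 1: f'(2) = 14, x_1 = 2 - 14/8 = 1/4
Step 2: f'(1/4) = 0, x_2 = 1/4 (converged)
Newton's method converges in 1 step for quadratics.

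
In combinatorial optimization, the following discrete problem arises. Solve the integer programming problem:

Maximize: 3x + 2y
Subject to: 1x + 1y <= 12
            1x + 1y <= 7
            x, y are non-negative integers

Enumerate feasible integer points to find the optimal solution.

Constraint 1: 1x + 1y <= 12
Constraint 2: 1x + 1y <= 7
Feasible x range (need y >= 0): 0 <= x <= min(12/1, 7/1) => x in {0, ..., 7}.
Enumerate feasible integer points row by row (the coefficient of y is 2 > 0, so for each x the largest feasible y gives the best value):
  x = 0: y <= min((12 - 1*0)/1, (7 - 1*0)/1) => y in {0, ..., 7}; best 3*0 + 2*7 = 14
  x = 1: y <= min((12 - 1*1)/1, (7 - 1*1)/1) => y in {0, ..., 6}; best 3*1 + 2*6 = 15
  x = 2: y <= min((12 - 1*2)/1, (7 - 1*2)/1) => y in {0, ..., 5}; best 3*2 + 2*5 = 16
  x = 3: y <= min((12 - 1*3)/1, (7 - 1*3)/1) => y in {0, ..., 4}; best 3*3 + 2*4 = 17
  x = 4: y <= min((12 - 1*4)/1, (7 - 1*4)/1) => y in {0, ..., 3}; best 3*4 + 2*3 = 18
  x = 5: y <= min((12 - 1*5)/1, (7 - 1*5)/1) => y in {0, ..., 2}; best 3*5 + 2*2 = 19
  x = 6: y <= min((12 - 1*6)/1, (7 - 1*6)/1) => y in {0, ..., 1}; best 3*6 + 2*1 = 20
  x = 7: y <= min((12 - 1*7)/1, (7 - 1*7)/1) => y in {0}; best 3*7 + 2*0 = 21
The maximum 3x + 2y = 21 is achieved at x = 7, y = 0.
Check: 1*7 + 1*0 = 7 <= 12 and 1*7 + 1*0 = 7 <= 7.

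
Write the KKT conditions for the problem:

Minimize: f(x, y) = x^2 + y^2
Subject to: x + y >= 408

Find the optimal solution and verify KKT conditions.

KKT conditions for min x^2 + y^2 s.t. x + y >= 408:
Stationarity: 2x = mu, 2y = mu
So x = y = mu/2.
Complementary slackness: mu*(x + y - 408) = 0
Primal feasibility: x + y >= 408; dual feasibility: mu >= 0
If mu = 0 then x = y = 0, but 0 + 0 < 408 is infeasible, so the constraint is active.
Constraint active: x + y = 2*(mu/2) = 408 => mu = 408
x = y = 204, f = 83232
Verify: stationarity 2*204 = 408 = mu; primal 204 + 204 = 408 >= 408; dual mu = 408 >= 0; complementary slackness 408*(408 - 408) = 0. All KKT conditions hold.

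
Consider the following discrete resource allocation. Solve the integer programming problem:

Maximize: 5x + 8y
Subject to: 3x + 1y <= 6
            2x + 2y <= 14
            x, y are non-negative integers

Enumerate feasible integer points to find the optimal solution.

Constraint 1: 3x + 1y <= 6
Constraint 2: 2x + 2y <= 14
Feasible x range (need y >= 0): 0 <= x <= min(6/3, 14/2) => x in {0, ..., 2}.
Enumerate feasible integer points row by row (the coefficient of y is 8 > 0, so for each x the largest feasible y gives the best value):
  x = 0: y <= min((6 - 3*0)/1, (14 - 2*0)/2) => y in {0, ..., 6}; best 5*0 + 8*6 = 48
  x = 1: y <= min((6 - 3*1)/1, (14 - 2*1)/2) => y in {0, ..., 3}; best 5*1 + 8*3 = 29
  x = 2: y <= min((6 - 3*2)/1, (14 - 2*2)/2) => y in {0}; best 5*2 + 8*0 = 10
The maximum 5x + 8y = 48 is achieved at x = 0, y = 6.
Check: 3*0 + 1*6 = 6 <= 6 and 2*0 + 2*6 = 12 <= 14.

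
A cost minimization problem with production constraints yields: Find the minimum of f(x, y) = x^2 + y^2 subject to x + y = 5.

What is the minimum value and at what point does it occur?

Substitute y = 5 - x into f(x,y) = x^2 + y^2:
g(x) = x^2 + (5 - x)^2 = 2x^2 - 10x + 25
g'(x) = 4x - 10 = 0  =>  x = 5/2
y = 5 - 5/2 = 5/2
Minimum value = (5/2)^2 + (5/2)^2 = 25/2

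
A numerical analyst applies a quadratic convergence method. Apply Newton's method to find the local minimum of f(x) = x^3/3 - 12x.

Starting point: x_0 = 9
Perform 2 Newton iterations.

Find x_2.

f(x) = x^3/3 - 12x
f'(x) = x^2 - 12, f''(x) = 2x
Newton update: x_{n+1} = x_n - (x_n^2 - 12)/(2*x_n)
Step 1: x_0 = 9, f'=69, f''=18, x_1 = 31/6
Step 2: x_1 = 31/6, f'=529/36, f''=31/3, x_2 = 1393/372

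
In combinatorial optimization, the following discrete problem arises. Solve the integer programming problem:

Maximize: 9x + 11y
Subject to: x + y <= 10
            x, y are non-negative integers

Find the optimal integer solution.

Objective: 9x + 11y, constraint: x + y <= 10
Coefficient of y is 11 > coefficient of x is 9, so allocate the entire budget to y.
Optimal: x = 0, y = 10, value = 110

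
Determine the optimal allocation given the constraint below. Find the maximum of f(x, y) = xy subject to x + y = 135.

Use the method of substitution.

Substitute y = 135 - x into f(x,y) = xy:
g(x) = x(135 - x) = 135x - x^2
g'(x) = 135 - 2x = 0  =>  x = 135/2
y = 135 - 135/2 = 135/2
Maximum value = (135/2) * (135/2) = 18225/4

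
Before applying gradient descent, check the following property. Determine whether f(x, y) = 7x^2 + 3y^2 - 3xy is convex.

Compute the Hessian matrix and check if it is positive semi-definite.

f(x,y) = 7x^2 + 3y^2 - 3xy
Hessian H = [[14, -3], [-3, 6]]
trace(H) = 20, det(H) = 75
Eigenvalues: (20 +/- sqrt(100)) / 2 = 15, 5
Since both eigenvalues > 0, f is convex.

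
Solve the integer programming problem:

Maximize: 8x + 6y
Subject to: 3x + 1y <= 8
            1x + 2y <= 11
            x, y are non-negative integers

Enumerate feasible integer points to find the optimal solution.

Constraint 1: 3x + 1y <= 8
Constraint 2: 1x + 2y <= 11
Feasible x range (need y >= 0): 0 <= x <= min(8/3, 11/1) => x in {0, ..., 2}.
Enumerate feasible integer points row by row (the coefficient of y is 6 > 0, so for each x the largest feasible y gives the best value):
  x = 0: y <= min((8 - 3*0)/1, (11 - 1*0)/2) => y in {0, ..., 5}; best 8*0 + 6*5 = 30
  x = 1: y <= min((8 - 3*1)/1, (11 - 1*1)/2) => y in {0, ..., 5}; best 8*1 + 6*5 = 38
  x = 2: y <= min((8 - 3*2)/1, (11 - 1*2)/2) => y in {0, ..., 2}; best 8*2 + 6*2 = 28
The maximum 8x + 6y = 38 is achieved at x = 1, y = 5.
Check: 3*1 + 1*5 = 8 <= 8 and 1*1 + 2*5 = 11 <= 11.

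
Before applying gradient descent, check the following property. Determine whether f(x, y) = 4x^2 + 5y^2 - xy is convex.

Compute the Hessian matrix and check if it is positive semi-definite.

f(x,y) = 4x^2 + 5y^2 - xy
Hessian H = [[8, -1], [-1, 10]]
trace(H) = 18, det(H) = 79
Eigenvalues: (18 +/- sqrt(8)) / 2 = 10.41, 7.586
Since both eigenvalues > 0, f is convex.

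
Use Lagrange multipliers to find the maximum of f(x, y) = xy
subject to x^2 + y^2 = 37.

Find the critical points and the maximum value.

Lagrange conditions: y = 2*lambda*x and x = 2*lambda*y
If x = 0 then y = 0, violating the constraint, so x, y != 0.
Dividing: y/x = x/y => x^2 = y^2 => y = x or y = -x
Constraint: 2x^2 = 37 => x^2 = 37/2 => x = +/-sqrt(37/2)
Critical points: (sqrt(37/2), sqrt(37/2)), (-sqrt(37/2), -sqrt(37/2)), (sqrt(37/2), -sqrt(37/2)), (-sqrt(37/2), sqrt(37/2))
  y = x:  xy = x^2 = 37/2  at (sqrt(37/2), sqrt(37/2)) and (-sqrt(37/2), -sqrt(37/2))
  y = -x: xy = -x^2 = -37/2 at (sqrt(37/2), -sqrt(37/2)) and (-sqrt(37/2), sqrt(37/2))
Maximum xy = 37/2 at (sqrt(37/2), sqrt(37/2)) and (-sqrt(37/2), -sqrt(37/2))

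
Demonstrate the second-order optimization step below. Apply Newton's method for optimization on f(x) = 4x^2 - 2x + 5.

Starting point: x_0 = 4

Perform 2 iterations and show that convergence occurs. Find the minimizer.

f(x) = 4x^2 - 2x + 5, f'(x) = 8x + (-2), f''(x) = 8
Step 1: f'(4) = 30, x_1 = 4 - 30/8 = 1/4
Step 2: f'(1/4) = 0, x_2 = 1/4 (converged)
Newton's method converges in 1 step for quadratics.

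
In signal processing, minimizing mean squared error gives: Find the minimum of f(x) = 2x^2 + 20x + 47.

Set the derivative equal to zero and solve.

f(x) = 2x^2 + 20x + 47
f'(x) = 4x + (20) = 0
x = -20/4 = -5
f(-5) = -3
Since f''(x) = 4 > 0, this is a minimum.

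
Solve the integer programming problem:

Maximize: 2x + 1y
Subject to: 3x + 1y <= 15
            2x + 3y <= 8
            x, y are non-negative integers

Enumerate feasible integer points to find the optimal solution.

Constraint 1: 3x + 1y <= 15
Constraint 2: 2x + 3y <= 8
Feasible x range (need y >= 0): 0 <= x <= min(15/3, 8/2) => x in {0, ..., 4}.
Enumerate feasible integer points row by row (the coefficient of y is 1 > 0, so for each x the largest feasible y gives the best value):
  x = 0: y <= min((15 - 3*0)/1, (8 - 2*0)/3) => y in {0, ..., 2}; best 2*0 + 1*2 = 2
  x = 1: y <= min((15 - 3*1)/1, (8 - 2*1)/3) => y in {0, ..., 2}; best 2*1 + 1*2 = 4
  x = 2: y <= min((15 - 3*2)/1, (8 - 2*2)/3) => y in {0, ..., 1}; best 2*2 + 1*1 = 5
  x = 3: y <= min((15 - 3*3)/1, (8 - 2*3)/3) => y in {0}; best 2*3 + 1*0 = 6
  x = 4: y <= min((15 - 3*4)/1, (8 - 2*4)/3) => y in {0}; best 2*4 + 1*0 = 8
The maximum 2x + 1y = 8 is achieved at x = 4, y = 0.
Check: 3*4 + 1*0 = 12 <= 15 and 2*4 + 3*0 = 8 <= 8.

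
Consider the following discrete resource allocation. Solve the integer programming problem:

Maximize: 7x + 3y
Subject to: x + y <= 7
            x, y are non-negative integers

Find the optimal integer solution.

Objective: 7x + 3y, constraint: x + y <= 7
Coefficient of x is 7 >= coefficient of y is 3, so allocate the entire budget to x.
Optimal: x = 7, y = 0, value = 49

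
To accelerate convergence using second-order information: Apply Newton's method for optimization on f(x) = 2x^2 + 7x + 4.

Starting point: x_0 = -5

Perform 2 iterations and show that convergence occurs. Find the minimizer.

f(x) = 2x^2 + 7x + 4, f'(x) = 4x + (7), f''(x) = 4
Step 1: f'(-5) = -13, x_1 = -5 - -13/4 = -7/4
Step 2: f'(-7/4) = 0, x_2 = -7/4 (converged)
Newton's method converges in 1 step for quadratics.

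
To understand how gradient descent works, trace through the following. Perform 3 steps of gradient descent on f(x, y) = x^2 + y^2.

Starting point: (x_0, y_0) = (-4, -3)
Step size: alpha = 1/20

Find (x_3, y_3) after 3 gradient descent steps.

f(x,y) = x^2 + y^2
grad_x = 2x + 0y, grad_y = 2y + 0x
Step 1: grad = (-8, -6), (-18/5, -27/10)
Step 2: grad = (-36/5, -27/5), (-81/25, -243/100)
Step 3: grad = (-162/25, -243/50), (-729/250, -2187/1000)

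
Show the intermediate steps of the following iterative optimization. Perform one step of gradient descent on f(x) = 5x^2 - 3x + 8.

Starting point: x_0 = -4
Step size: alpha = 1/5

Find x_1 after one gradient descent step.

f(x) = 5x^2 - 3x + 8
f'(x) = 10x - 3
f'(-4) = 10*-4 + (-3) = -43
x_1 = x_0 - alpha * f'(x_0) = -4 - 1/5 * -43 = 23/5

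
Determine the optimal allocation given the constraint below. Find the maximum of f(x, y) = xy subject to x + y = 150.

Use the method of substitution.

Substitute y = 150 - x into f(x,y) = xy:
g(x) = x(150 - x) = 150x - x^2
g'(x) = 150 - 2x = 0  =>  x = 75
y = 150 - 75 = 75
Maximum value = 75 * 75 = 5625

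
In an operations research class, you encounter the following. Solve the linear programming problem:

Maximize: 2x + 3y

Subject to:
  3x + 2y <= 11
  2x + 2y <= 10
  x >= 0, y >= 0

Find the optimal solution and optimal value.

Feasible vertices: (0, 0), (0, 5), (1, 4), (11/3, 0)
Objective 2x + 3y at each:
  (0, 0): 0
  (0, 5): 15
  (1, 4): 14
  (11/3, 0): 22/3
Maximum is 15 at (0, 5).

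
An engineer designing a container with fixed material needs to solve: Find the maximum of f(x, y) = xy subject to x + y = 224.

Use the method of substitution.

Substitute y = 224 - x into f(x,y) = xy:
g(x) = x(224 - x) = 224x - x^2
g'(x) = 224 - 2x = 0  =>  x = 112
y = 224 - 112 = 112
Maximum value = 112 * 112 = 12544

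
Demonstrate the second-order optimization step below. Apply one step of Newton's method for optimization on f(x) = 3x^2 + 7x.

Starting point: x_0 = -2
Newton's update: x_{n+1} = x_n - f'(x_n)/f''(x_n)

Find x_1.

f(x) = 3x^2 + 7x
f'(x) = 6x + (7), f''(x) = 6
Newton step: x_1 = x_0 - f'(x_0)/f''(x_0)
f'(-2) = -5
x_1 = -2 - -5/6 = -7/6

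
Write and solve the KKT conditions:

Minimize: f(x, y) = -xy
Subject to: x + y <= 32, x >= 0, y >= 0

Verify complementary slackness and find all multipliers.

Problem: min -xy s.t. x + y <= 32 (multiplier lambda), x >= 0 (mu_x), y >= 0 (mu_y)
KKT stationarity: -y + lambda - mu_x = 0, -x + lambda - mu_y = 0, with lambda, mu_x, mu_y >= 0
Complementary slackness: lambda*(x + y - 32) = 0, mu_x*x = 0, mu_y*y = 0
If lambda = 0: y = -mu_x <= 0 and x = -mu_y <= 0 force x = y = 0 with f = 0; but x = y = 16 is feasible with f = -256 < 0, so this is not the minimum. Hence lambda > 0 and x + y = 32.
Try x > 0, y > 0 (so mu_x = mu_y = 0): y = lambda, x = lambda => x = y = lambda
x + y = 32 => 2*lambda = 32 => lambda = 16
x* = y* = 16 > 0, consistent with mu_x = mu_y = 0.
(Any feasible point with x = 0 or y = 0 has f = 0 > -256, so the minimum is not on those boundaries.)
min(-xy) = -256 (i.e. max xy = 256)
Multipliers: lambda = 16, mu_x = 0, mu_y = 0
Complementary slackness: lambda*(x + y - 32) = 16*(16 + 16 - 32) = 0, mu_x*x = 0*16 = 0, mu_y*y = 0*16 = 0. Satisfied.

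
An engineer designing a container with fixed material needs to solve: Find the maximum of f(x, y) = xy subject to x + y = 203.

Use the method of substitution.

Substitute y = 203 - x into f(x,y) = xy:
g(x) = x(203 - x) = 203x - x^2
g'(x) = 203 - 2x = 0  =>  x = 203/2
y = 203 - 203/2 = 203/2
Maximum value = (203/2) * (203/2) = 41209/4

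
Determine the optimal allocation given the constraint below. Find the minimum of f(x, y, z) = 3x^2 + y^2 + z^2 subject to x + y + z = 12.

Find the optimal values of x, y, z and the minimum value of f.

Using Lagrange multipliers on f = 3x^2 + y^2 + z^2 with constraint x + y + z = 12:
Conditions: 2*3*x = lambda, 2*1*y = lambda, 2*1*z = lambda
So x = lambda/6, y = lambda/2, z = lambda/2
Substituting into constraint: lambda * (7/6) = 12
lambda = 72/7
x = 12/7, y = 36/7, z = 36/7
Minimum value = 432/7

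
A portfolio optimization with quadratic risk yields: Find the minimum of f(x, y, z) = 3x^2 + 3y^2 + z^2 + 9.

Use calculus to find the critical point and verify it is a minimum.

f(x,y,z) = 3x^2 + 3y^2 + z^2 + 9
df/dx = 6x + (0) = 0 => x = 0
df/dy = 6y + (0) = 0 => y = 0
df/dz = 2z + (0) = 0 => z = 0
f(0,0,0) = 3*(0)^2 + 3*(0)^2 + 1*(0)^2 + 9 = 9
Hessian is diagonal with entries 6, 6, 2 > 0, confirmed minimum.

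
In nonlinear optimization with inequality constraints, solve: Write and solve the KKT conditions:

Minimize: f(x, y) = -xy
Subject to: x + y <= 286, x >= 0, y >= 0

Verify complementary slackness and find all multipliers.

Problem: min -xy s.t. x + y <= 286 (multiplier lambda), x >= 0 (mu_x), y >= 0 (mu_y)
KKT stationarity: -y + lambda - mu_x = 0, -x + lambda - mu_y = 0, with lambda, mu_x, mu_y >= 0
Complementary slackness: lambda*(x + y - 286) = 0, mu_x*x = 0, mu_y*y = 0
If lambda = 0: y = -mu_x <= 0 and x = -mu_y <= 0 force x = y = 0 with f = 0; but x = y = 143 is feasible with f = -20449 < 0, so this is not the minimum. Hence lambda > 0 and x + y = 286.
Try x > 0, y > 0 (so mu_x = mu_y = 0): y = lambda, x = lambda => x = y = lambda
x + y = 286 => 2*lambda = 286 => lambda = 143
x* = y* = 143 > 0, consistent with mu_x = mu_y = 0.
(Any feasible point with x = 0 or y = 0 has f = 0 > -20449, so the minimum is not on those boundaries.)
min(-xy) = -20449 (i.e. max xy = 20449)
Multipliers: lambda = 143, mu_x = 0, mu_y = 0
Complementary slackness: lambda*(x + y - 286) = 143*(143 + 143 - 286) = 0, mu_x*x = 0*143 = 0, mu_y*y = 0*143 = 0. Satisfied.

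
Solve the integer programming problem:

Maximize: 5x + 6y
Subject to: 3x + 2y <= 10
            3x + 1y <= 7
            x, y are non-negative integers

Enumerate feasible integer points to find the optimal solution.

Constraint 1: 3x + 2y <= 10
Constraint 2: 3x + 1y <= 7
Feasible x range (need y >= 0): 0 <= x <= min(10/3, 7/3) => x in {0, ..., 2}.
Enumerate feasible integer points row by row (the coefficient of y is 6 > 0, so for each x the largest feasible y gives the best value):
  x = 0: y <= min((10 - 3*0)/2, (7 - 3*0)/1) => y in {0, ..., 5}; best 5*0 + 6*5 = 30
  x = 1: y <= min((10 - 3*1)/2, (7 - 3*1)/1) => y in {0, ..., 3}; best 5*1 + 6*3 = 23
  x = 2: y <= min((10 - 3*2)/2, (7 - 3*2)/1) => y in {0, ..., 1}; best 5*2 + 6*1 = 16
The maximum 5x + 6y = 30 is achieved at x = 0, y = 5.
Check: 3*0 + 2*5 = 10 <= 10 and 3*0 + 1*5 = 5 <= 7.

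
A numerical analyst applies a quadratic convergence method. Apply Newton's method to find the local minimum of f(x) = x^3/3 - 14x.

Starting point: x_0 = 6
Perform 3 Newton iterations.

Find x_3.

f(x) = x^3/3 - 14x
f'(x) = x^2 - 14, f''(x) = 2x
Newton update: x_{n+1} = x_n - (x_n^2 - 14)/(2*x_n)
Step 1: x_0 = 6, f'=22, f''=12, x_1 = 25/6
Step 2: x_1 = 25/6, f'=121/36, f''=25/3, x_2 = 1129/300
Step 3: x_2 = 1129/300, f'=14641/90000, f''=1129/150, x_3 = 2534641/677400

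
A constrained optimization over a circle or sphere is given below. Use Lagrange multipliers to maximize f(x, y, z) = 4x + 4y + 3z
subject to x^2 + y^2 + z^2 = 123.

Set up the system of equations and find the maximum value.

Lagrange conditions: 4 = 2*lambda*x, 4 = 2*lambda*y, 3 = 2*lambda*z
So x:4 = y:4 = z:3, i.e. x = 4t, y = 4t, z = 3t
Constraint: t^2*(4^2 + 4^2 + 3^2) = 123
  t^2 * 41 = 123  =>  t = sqrt(3)
Maximum = 4*4t + 4*4t + 3*3t = 41*sqrt(3) = sqrt(5043)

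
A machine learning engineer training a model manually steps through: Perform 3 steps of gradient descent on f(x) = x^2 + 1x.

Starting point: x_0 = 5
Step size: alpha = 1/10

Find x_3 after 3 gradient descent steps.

f(x) = x^2 + 1x, f'(x) = 2x + (1)
Step 1: f'(5) = 11, x_1 = 5 - 1/10 * 11 = 39/10
Step 2: f'(39/10) = 44/5, x_2 = 39/10 - 1/10 * 44/5 = 151/50
Step 3: f'(151/50) = 176/25, x_3 = 151/50 - 1/10 * 176/25 = 579/250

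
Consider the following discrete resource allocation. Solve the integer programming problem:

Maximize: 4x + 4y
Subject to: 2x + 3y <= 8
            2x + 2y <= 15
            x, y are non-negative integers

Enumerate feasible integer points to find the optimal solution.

Constraint 1: 2x + 3y <= 8
Constraint 2: 2x + 2y <= 15
Feasible x range (need y >= 0): 0 <= x <= min(8/2, 15/2) => x in {0, ..., 4}.
Enumerate feasible integer points row by row (the coefficient of y is 4 > 0, so for each x the largest feasible y gives the best value):
  x = 0: y <= min((8 - 2*0)/3, (15 - 2*0)/2) => y in {0, ..., 2}; best 4*0 + 4*2 = 8
  x = 1: y <= min((8 - 2*1)/3, (15 - 2*1)/2) => y in {0, ..., 2}; best 4*1 + 4*2 = 12
  x = 2: y <= min((8 - 2*2)/3, (15 - 2*2)/2) => y in {0, ..., 1}; best 4*2 + 4*1 = 12
  x = 3: y <= min((8 - 2*3)/3, (15 - 2*3)/2) => y in {0}; best 4*3 + 4*0 = 12
  x = 4: y <= min((8 - 2*4)/3, (15 - 2*4)/2) => y in {0}; best 4*4 + 4*0 = 16
The maximum 4x + 4y = 16 is achieved at x = 4, y = 0.
Check: 2*4 + 3*0 = 8 <= 8 and 2*4 + 2*0 = 8 <= 15.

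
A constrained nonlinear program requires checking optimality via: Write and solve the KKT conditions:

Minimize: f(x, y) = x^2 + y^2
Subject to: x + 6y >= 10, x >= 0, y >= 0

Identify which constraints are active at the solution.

KKT conditions for min x^2 + y^2 s.t. 1x + 6y >= 10, x >= 0, y >= 0:
Stationarity: 2x = mu*1 + mu_x, 2y = mu*6 + mu_y, with mu, mu_x, mu_y >= 0
Complementary slackness: mu*(x + 6y - 10) = 0, mu_x*x = 0, mu_y*y = 0
(0, 0) is infeasible (1*0 + 6*0 < 10), so if mu = 0 stationarity would force x = mu_x/2 >= 0, y = mu_y/2 >= 0 with mu_x*x = mu_y*y = 0, i.e. x = y = 0: contradiction. Hence mu > 0 and x + 6y = 10 is active.
Try x > 0, y > 0 (so mu_x = mu_y = 0): x = 1*mu/2, y = 6*mu/2
Substitute: 1*(1*mu/2) + 6*(6*mu/2) = 10
  mu*37/2 = 10 => mu = 20/37
x* = 10/37 > 0, y* = 60/37 > 0, consistent with mu_x = mu_y = 0.
f is convex and the constraints are linear, so this KKT point is the global minimum.
f* = 100/37
Active constraints: x + 6y >= 10 (holds with equality, mu = 20/37 > 0); x >= 0 and y >= 0 are inactive (mu_x = mu_y = 0).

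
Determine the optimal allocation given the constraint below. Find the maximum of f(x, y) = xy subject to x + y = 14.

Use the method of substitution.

Substitute y = 14 - x into f(x,y) = xy:
g(x) = x(14 - x) = 14x - x^2
g'(x) = 14 - 2x = 0  =>  x = 7
y = 14 - 7 = 7
Maximum value = 7 * 7 = 49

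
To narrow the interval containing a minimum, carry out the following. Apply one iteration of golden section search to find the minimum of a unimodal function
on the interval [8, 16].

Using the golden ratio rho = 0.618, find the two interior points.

Golden section search on [8, 16].
Golden ratio rho = 0.618 (approx).
Interior points:
  x_1 = 8 + (1-0.618)*8 = 11.0560
  x_2 = 8 + 0.618*8 = 12.9440
Compare f(x_1) and f(x_2) to determine which subinterval to keep.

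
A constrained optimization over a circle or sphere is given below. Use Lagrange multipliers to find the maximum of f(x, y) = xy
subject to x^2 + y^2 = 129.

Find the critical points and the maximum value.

Lagrange conditions: y = 2*lambda*x and x = 2*lambda*y
If x = 0 then y = 0, violating the constraint, so x, y != 0.
Dividing: y/x = x/y => x^2 = y^2 => y = x or y = -x
Constraint: 2x^2 = 129 => x^2 = 129/2 => x = +/-sqrt(129/2)
Critical points: (sqrt(129/2), sqrt(129/2)), (-sqrt(129/2), -sqrt(129/2)), (sqrt(129/2), -sqrt(129/2)), (-sqrt(129/2), sqrt(129/2))
  y = x:  xy = x^2 = 129/2  at (sqrt(129/2), sqrt(129/2)) and (-sqrt(129/2), -sqrt(129/2))
  y = -x: xy = -x^2 = -129/2 at (sqrt(129/2), -sqrt(129/2)) and (-sqrt(129/2), sqrt(129/2))
Maximum xy = 129/2 at (sqrt(129/2), sqrt(129/2)) and (-sqrt(129/2), -sqrt(129/2))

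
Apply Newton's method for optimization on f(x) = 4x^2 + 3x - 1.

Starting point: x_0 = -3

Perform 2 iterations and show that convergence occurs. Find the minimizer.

f(x) = 4x^2 + 3x - 1, f'(x) = 8x + (3), f''(x) = 8
Step 1: f'(-3) = -21, x_1 = -3 - -21/8 = -3/8
Step 2: f'(-3/8) = 0, x_2 = -3/8 (converged)
Newton's method converges in 1 step for quadratics.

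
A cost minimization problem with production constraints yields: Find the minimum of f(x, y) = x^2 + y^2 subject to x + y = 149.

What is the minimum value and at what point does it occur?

Substitute y = 149 - x into f(x,y) = x^2 + y^2:
g(x) = x^2 + (149 - x)^2 = 2x^2 - 298x + 22201
g'(x) = 4x - 298 = 0  =>  x = 149/2
y = 149 - 149/2 = 149/2
Minimum value = (149/2)^2 + (149/2)^2 = 22201/2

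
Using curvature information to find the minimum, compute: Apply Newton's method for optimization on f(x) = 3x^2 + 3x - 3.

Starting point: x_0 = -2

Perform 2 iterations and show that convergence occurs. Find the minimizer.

f(x) = 3x^2 + 3x - 3, f'(x) = 6x + (3), f''(x) = 6
Step 1: f'(-2) = -9, x_1 = -2 - -9/6 = -1/2
Step 2: f'(-1/2) = 0, x_2 = -1/2 (converged)
Newton's method converges in 1 step for quadratics.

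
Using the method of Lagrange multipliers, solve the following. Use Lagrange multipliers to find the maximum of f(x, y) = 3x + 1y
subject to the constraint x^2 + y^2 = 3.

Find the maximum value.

Set up Lagrange conditions: grad f = lambda * grad g
  3 = 2*lambda*x
  1 = 2*lambda*y
From these: x/y = 3/1, so x = 3t, y = 1t for some t.
Substitute into constraint: (3t)^2 + (1t)^2 = 3
  t^2 * 10 = 3
  t = sqrt(3/10)
Maximum = 3*x + 1*y = (3^2 + 1^2)*t = 10 * sqrt(3/10) = sqrt(30)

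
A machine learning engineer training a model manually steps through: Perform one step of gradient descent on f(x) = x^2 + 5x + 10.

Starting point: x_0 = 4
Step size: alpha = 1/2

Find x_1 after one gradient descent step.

f(x) = x^2 + 5x + 10
f'(x) = 2x + 5
f'(4) = 2*4 + (5) = 13
x_1 = x_0 - alpha * f'(x_0) = 4 - 1/2 * 13 = -5/2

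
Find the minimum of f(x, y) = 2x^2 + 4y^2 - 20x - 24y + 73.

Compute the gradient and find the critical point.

f(x,y) = 2x^2 + 4y^2 - 20x - 24y + 73
df/dx = 4x + (-20) = 0  =>  x = 5
df/dy = 8y + (-24) = 0  =>  y = 3
f(5, 3) = 2*(5)^2 + 4*(3)^2 + -20*(5) + -24*(3) + 73 = -13
Hessian is diagonal with entries 4, 8 > 0, so this is a minimum.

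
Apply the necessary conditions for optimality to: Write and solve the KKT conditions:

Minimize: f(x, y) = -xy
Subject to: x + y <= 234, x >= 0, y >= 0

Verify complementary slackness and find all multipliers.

Problem: min -xy s.t. x + y <= 234 (multiplier lambda), x >= 0 (mu_x), y >= 0 (mu_y)
KKT stationarity: -y + lambda - mu_x = 0, -x + lambda - mu_y = 0, with lambda, mu_x, mu_y >= 0
Complementary slackness: lambda*(x + y - 234) = 0, mu_x*x = 0, mu_y*y = 0
If lambda = 0: y = -mu_x <= 0 and x = -mu_y <= 0 force x = y = 0 with f = 0; but x = y = 117 is feasible with f = -13689 < 0, so this is not the minimum. Hence lambda > 0 and x + y = 234.
Try x > 0, y > 0 (so mu_x = mu_y = 0): y = lambda, x = lambda => x = y = lambda
x + y = 234 => 2*lambda = 234 => lambda = 117
x* = y* = 117 > 0, consistent with mu_x = mu_y = 0.
(Any feasible point with x = 0 or y = 0 has f = 0 > -13689, so the minimum is not on those boundaries.)
min(-xy) = -13689 (i.e. max xy = 13689)
Multipliers: lambda = 117, mu_x = 0, mu_y = 0
Complementary slackness: lambda*(x + y - 234) = 117*(117 + 117 - 234) = 0, mu_x*x = 0*117 = 0, mu_y*y = 0*117 = 0. Satisfied.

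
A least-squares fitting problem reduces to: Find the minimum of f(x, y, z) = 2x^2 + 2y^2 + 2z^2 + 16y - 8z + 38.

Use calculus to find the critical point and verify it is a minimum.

f(x,y,z) = 2x^2 + 2y^2 + 2z^2 + 16y - 8z + 38
df/dx = 4x + (0) = 0 => x = 0
df/dy = 4y + (16) = 0 => y = -4
df/dz = 4z + (-8) = 0 => z = 2
f(0,-4,2) = 2*(0)^2 + 2*(-4)^2 + 2*(2)^2 + 16*(-4) + -8*(2) + 38 = -2
Hessian is diagonal with entries 4, 4, 4 > 0, confirmed minimum.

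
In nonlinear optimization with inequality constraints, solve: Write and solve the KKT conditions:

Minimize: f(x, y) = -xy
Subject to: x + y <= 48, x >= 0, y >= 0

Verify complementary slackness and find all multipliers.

Problem: min -xy s.t. x + y <= 48 (multiplier lambda), x >= 0 (mu_x), y >= 0 (mu_y)
KKT stationarity: -y + lambda - mu_x = 0, -x + lambda - mu_y = 0, with lambda, mu_x, mu_y >= 0
Complementary slackness: lambda*(x + y - 48) = 0, mu_x*x = 0, mu_y*y = 0
If lambda = 0: y = -mu_x <= 0 and x = -mu_y <= 0 force x = y = 0 with f = 0; but x = y = 24 is feasible with f = -576 < 0, so this is not the minimum. Hence lambda > 0 and x + y = 48.
Try x > 0, y > 0 (so mu_x = mu_y = 0): y = lambda, x = lambda => x = y = lambda
x + y = 48 => 2*lambda = 48 => lambda = 24
x* = y* = 24 > 0, consistent with mu_x = mu_y = 0.
(Any feasible point with x = 0 or y = 0 has f = 0 > -576, so the minimum is not on those boundaries.)
min(-xy) = -576 (i.e. max xy = 576)
Multipliers: lambda = 24, mu_x = 0, mu_y = 0
Complementary slackness: lambda*(x + y - 48) = 24*(24 + 24 - 48) = 0, mu_x*x = 0*24 = 0, mu_y*y = 0*24 = 0. Satisfied.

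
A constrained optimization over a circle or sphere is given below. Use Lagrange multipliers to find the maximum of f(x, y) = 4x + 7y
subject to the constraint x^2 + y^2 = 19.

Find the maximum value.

Set up Lagrange conditions: grad f = lambda * grad g
  4 = 2*lambda*x
  7 = 2*lambda*y
From these: x/y = 4/7, so x = 4t, y = 7t for some t.
Substitute into constraint: (4t)^2 + (7t)^2 = 19
  t^2 * 65 = 19
  t = sqrt(19/65)
Maximum = 4*x + 7*y = (4^2 + 7^2)*t = 65 * sqrt(19/65) = sqrt(1235)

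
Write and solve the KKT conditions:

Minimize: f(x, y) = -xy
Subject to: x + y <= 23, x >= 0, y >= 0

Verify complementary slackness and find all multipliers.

Problem: min -xy s.t. x + y <= 23 (multiplier lambda), x >= 0 (mu_x), y >= 0 (mu_y)
KKT stationarity: -y + lambda - mu_x = 0, -x + lambda - mu_y = 0, with lambda, mu_x, mu_y >= 0
Complementary slackness: lambda*(x + y - 23) = 0, mu_x*x = 0, mu_y*y = 0
If lambda = 0: y = -mu_x <= 0 and x = -mu_y <= 0 force x = y = 0 with f = 0; but x = y = 23/2 is feasible with f = -529/4 < 0, so this is not the minimum. Hence lambda > 0 and x + y = 23.
Try x > 0, y > 0 (so mu_x = mu_y = 0): y = lambda, x = lambda => x = y = lambda
x + y = 23 => 2*lambda = 23 => lambda = 23/2
x* = y* = 23/2 > 0, consistent with mu_x = mu_y = 0.
(Any feasible point with x = 0 or y = 0 has f = 0 > -529/4, so the minimum is not on those boundaries.)
min(-xy) = -529/4 (i.e. max xy = 529/4)
Multipliers: lambda = 23/2, mu_x = 0, mu_y = 0
Complementary slackness: lambda*(x + y - 23) = 23/2*(23/2 + 23/2 - 23) = 0, mu_x*x = 0*23/2 = 0, mu_y*y = 0*23/2 = 0. Satisfied.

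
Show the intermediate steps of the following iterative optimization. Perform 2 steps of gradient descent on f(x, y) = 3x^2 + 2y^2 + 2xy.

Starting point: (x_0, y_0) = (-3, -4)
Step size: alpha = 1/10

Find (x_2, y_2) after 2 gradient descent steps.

f(x,y) = 3x^2 + 2y^2 + 2xy
grad_x = 6x + 2y, grad_y = 4y + 2x
Step 1: grad = (-26, -22), (-2/5, -9/5)
Step 2: grad = (-6, -8), (1/5, -1)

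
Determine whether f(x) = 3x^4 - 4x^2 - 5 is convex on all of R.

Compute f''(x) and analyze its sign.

f(x) = 3x^4 - 4x^2 - 5
f'(x) = 12x^3 + -8x
f''(x) = 36x^2 + -8
f''(0) = -8 < 0, so not convex near x = 0
Therefore, f is not globally convex on R.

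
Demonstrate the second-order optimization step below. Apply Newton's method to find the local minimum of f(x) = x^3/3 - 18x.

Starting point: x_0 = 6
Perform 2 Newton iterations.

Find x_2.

f(x) = x^3/3 - 18x
f'(x) = x^2 - 18, f''(x) = 2x
Newton update: x_{n+1} = x_n - (x_n^2 - 18)/(2*x_n)
Step 1: x_0 = 6, f'=18, f''=12, x_1 = 9/2
Step 2: x_1 = 9/2, f'=9/4, f''=9, x_2 = 17/4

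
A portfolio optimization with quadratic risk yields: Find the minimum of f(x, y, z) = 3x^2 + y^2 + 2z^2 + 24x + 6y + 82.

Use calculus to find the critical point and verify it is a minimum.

f(x,y,z) = 3x^2 + y^2 + 2z^2 + 24x + 6y + 82
df/dx = 6x + (24) = 0 => x = -4
df/dy = 2y + (6) = 0 => y = -3
df/dz = 4z + (0) = 0 => z = 0
f(-4,-3,0) = 3*(-4)^2 + 1*(-3)^2 + 2*(0)^2 + 24*(-4) + 6*(-3) + 82 = 25
Hessian is diagonal with entries 6, 2, 4 > 0, confirmed minimum.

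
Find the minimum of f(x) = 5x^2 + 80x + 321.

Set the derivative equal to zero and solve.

f(x) = 5x^2 + 80x + 321
f'(x) = 10x + (80) = 0
x = -80/10 = -8
f(-8) = 1
Since f''(x) = 10 > 0, this is a minimum.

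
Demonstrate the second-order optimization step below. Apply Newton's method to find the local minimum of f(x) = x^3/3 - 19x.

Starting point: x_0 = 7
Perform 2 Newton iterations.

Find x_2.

f(x) = x^3/3 - 19x
f'(x) = x^2 - 19, f''(x) = 2x
Newton update: x_{n+1} = x_n - (x_n^2 - 19)/(2*x_n)
Step 1: x_0 = 7, f'=30, f''=14, x_1 = 34/7
Step 2: x_1 = 34/7, f'=225/49, f''=68/7, x_2 = 2087/476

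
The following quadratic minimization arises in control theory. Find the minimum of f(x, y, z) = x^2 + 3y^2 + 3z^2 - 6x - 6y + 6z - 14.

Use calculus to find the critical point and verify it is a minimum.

f(x,y,z) = x^2 + 3y^2 + 3z^2 - 6x - 6y + 6z - 14
df/dx = 2x + (-6) = 0 => x = 3
df/dy = 6y + (-6) = 0 => y = 1
df/dz = 6z + (6) = 0 => z = -1
f(3,1,-1) = 1*(3)^2 + 3*(1)^2 + 3*(-1)^2 + -6*(3) + -6*(1) + 6*(-1) + -14 = -29
Hessian is diagonal with entries 2, 6, 6 > 0, confirmed minimum.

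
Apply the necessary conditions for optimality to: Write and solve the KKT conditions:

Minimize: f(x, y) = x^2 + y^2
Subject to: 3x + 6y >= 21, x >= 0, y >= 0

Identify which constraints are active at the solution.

KKT conditions for min x^2 + y^2 s.t. 3x + 6y >= 21, x >= 0, y >= 0:
Stationarity: 2x = mu*3 + mu_x, 2y = mu*6 + mu_y, with mu, mu_x, mu_y >= 0
Complementary slackness: mu*(3x + 6y - 21) = 0, mu_x*x = 0, mu_y*y = 0
(0, 0) is infeasible (3*0 + 6*0 < 21), so if mu = 0 stationarity would force x = mu_x/2 >= 0, y = mu_y/2 >= 0 with mu_x*x = mu_y*y = 0, i.e. x = y = 0: contradiction. Hence mu > 0 and 3x + 6y = 21 is active.
Try x > 0, y > 0 (so mu_x = mu_y = 0): x = 3*mu/2, y = 6*mu/2
Substitute: 3*(3*mu/2) + 6*(6*mu/2) = 21
  mu*45/2 = 21 => mu = 14/15
x* = 7/5 > 0, y* = 14/5 > 0, consistent with mu_x = mu_y = 0.
f is convex and the constraints are linear, so this KKT point is the global minimum.
f* = 49/5
Active constraints: 3x + 6y >= 21 (holds with equality, mu = 14/15 > 0); x >= 0 and y >= 0 are inactive (mu_x = mu_y = 0).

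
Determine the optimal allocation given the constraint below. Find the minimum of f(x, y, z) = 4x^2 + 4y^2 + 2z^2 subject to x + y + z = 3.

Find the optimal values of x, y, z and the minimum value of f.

Using Lagrange multipliers on f = 4x^2 + 4y^2 + 2z^2 with constraint x + y + z = 3:
Conditions: 2*4*x = lambda, 2*4*y = lambda, 2*2*z = lambda
So x = lambda/8, y = lambda/8, z = lambda/4
Substituting into constraint: lambda * (1/2) = 3
lambda = 6
x = 3/4, y = 3/4, z = 3/2
Minimum value = 9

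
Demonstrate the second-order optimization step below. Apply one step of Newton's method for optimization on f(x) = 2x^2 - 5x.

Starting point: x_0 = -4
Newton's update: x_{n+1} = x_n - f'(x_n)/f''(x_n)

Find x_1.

f(x) = 2x^2 - 5x
f'(x) = 4x + (-5), f''(x) = 4
Newton step: x_1 = x_0 - f'(x_0)/f''(x_0)
f'(-4) = -21
x_1 = -4 - -21/4 = 5/4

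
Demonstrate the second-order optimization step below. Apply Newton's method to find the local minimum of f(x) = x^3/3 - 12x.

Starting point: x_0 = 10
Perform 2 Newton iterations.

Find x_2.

f(x) = x^3/3 - 12x
f'(x) = x^2 - 12, f''(x) = 2x
Newton update: x_{n+1} = x_n - (x_n^2 - 12)/(2*x_n)
Step 1: x_0 = 10, f'=88, f''=20, x_1 = 28/5
Step 2: x_1 = 28/5, f'=484/25, f''=56/5, x_2 = 271/70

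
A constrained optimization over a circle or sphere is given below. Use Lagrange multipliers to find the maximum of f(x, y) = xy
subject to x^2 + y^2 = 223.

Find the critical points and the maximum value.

Lagrange conditions: y = 2*lambda*x and x = 2*lambda*y
If x = 0 then y = 0, violating the constraint, so x, y != 0.
Dividing: y/x = x/y => x^2 = y^2 => y = x or y = -x
Constraint: 2x^2 = 223 => x^2 = 223/2 => x = +/-sqrt(223/2)
Critical points: (sqrt(223/2), sqrt(223/2)), (-sqrt(223/2), -sqrt(223/2)), (sqrt(223/2), -sqrt(223/2)), (-sqrt(223/2), sqrt(223/2))
  y = x:  xy = x^2 = 223/2  at (sqrt(223/2), sqrt(223/2)) and (-sqrt(223/2), -sqrt(223/2))
  y = -x: xy = -x^2 = -223/2 at (sqrt(223/2), -sqrt(223/2)) and (-sqrt(223/2), sqrt(223/2))
Maximum xy = 223/2 at (sqrt(223/2), sqrt(223/2)) and (-sqrt(223/2), -sqrt(223/2))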